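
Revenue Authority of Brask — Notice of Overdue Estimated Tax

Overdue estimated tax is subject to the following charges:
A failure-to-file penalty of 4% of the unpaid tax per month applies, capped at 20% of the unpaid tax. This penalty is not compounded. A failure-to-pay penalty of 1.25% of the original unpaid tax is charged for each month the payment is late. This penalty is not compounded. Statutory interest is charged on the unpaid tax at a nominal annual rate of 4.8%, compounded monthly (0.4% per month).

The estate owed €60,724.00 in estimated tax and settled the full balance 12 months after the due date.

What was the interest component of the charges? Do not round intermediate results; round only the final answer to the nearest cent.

€2,979.74

Interest: €60,724.00 × ((1 + 0.004)^12 − 1) = €60,724.00 × 0.0490702… = €2,979.7393…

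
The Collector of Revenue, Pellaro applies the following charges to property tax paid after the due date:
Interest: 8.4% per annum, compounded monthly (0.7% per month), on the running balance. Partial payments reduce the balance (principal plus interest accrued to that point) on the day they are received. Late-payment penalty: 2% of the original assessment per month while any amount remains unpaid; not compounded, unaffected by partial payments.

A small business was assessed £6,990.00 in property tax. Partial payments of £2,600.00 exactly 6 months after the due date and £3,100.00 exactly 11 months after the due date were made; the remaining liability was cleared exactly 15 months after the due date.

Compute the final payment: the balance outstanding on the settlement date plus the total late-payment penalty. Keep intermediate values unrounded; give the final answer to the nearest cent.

Balance at month 6: £6,990.0000 × (1 + 0.007)^6 = £7,288.7659…
After £2,600.00 payment: £7,288.7659… − £2,600.00 = £4,688.7659…
Balance at month 11: £4,688.7659… × (1 + 0.007)^5 = £4,855.1863…
After £3,100.00 payment: £4,855.1863… − £3,100.00 = £1,755.1863…
Balance at month 15: £1,755.1863… × (1 + 0.007)^4 = £1,804.8499…
Penalty: 15 × 2% × £6,990.00 = £2,097.00
Final settlement = outstanding balance + penalty = £1,804.8499… + £2,097.00 = £3,901.85

£3,901.85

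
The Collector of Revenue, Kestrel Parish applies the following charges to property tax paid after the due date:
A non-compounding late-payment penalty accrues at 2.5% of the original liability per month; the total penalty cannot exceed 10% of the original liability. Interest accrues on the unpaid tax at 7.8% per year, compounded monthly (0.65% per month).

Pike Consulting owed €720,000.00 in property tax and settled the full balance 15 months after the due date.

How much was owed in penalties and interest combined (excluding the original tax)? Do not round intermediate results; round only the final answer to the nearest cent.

Penalty (uncapped): 15 × 2.5% × €720,000.00 = €270,000.00; cap = 10% × €720,000.00 = €72,000.00 → penalty = €72,000.00
Interest: €720,000.00 × ((1 + 0.0065)^15 − 1) = €720,000.00 × 0.1020637… = €73,485.8469…
Penalties + interest = €72,000.0000 + €73,485.8469… = €145,485.85

€145,485.85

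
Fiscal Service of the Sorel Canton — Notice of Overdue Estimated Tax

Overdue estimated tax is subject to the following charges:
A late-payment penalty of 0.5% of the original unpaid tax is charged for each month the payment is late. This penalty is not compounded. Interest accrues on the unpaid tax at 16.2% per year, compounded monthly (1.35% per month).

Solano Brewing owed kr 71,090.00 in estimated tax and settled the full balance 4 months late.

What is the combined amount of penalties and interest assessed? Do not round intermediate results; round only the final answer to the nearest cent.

kr 5,339.10

Late-payment penalty: 4 × 0.5% × kr 71,090.00 = kr 1,421.80
Interest: kr 71,090.00 × ((1 + 0.0135)^4 − 1) = kr 71,090.00 × 0.0551034… = kr 3,917.2989…
Penalties + interest = kr 1,421.8000 + kr 3,917.2989… = kr 5,339.10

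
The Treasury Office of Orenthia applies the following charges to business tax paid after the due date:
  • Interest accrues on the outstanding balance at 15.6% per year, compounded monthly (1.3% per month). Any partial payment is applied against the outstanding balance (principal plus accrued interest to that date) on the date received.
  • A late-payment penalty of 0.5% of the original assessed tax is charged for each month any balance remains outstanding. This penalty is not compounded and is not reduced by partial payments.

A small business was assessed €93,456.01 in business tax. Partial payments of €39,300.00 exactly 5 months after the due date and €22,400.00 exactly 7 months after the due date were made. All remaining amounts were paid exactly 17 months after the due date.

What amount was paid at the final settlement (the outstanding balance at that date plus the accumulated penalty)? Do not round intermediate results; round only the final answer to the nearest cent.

€52,970.63

Balance at month 5: €93,456.0100 × (1 + 0.013)^5 = €99,690.6579…
After €39,300.00 payment: €99,690.6579… − €39,300.00 = €60,390.6579…
Balance at month 7: €60,390.6579… × (1 + 0.013)^2 = €61,971.0210…
After €22,400.00 payment: €61,971.0210… − €22,400.00 = €39,571.0210…
Balance at month 17: €39,571.0210… × (1 + 0.013)^10 = €45,026.8650…
Penalty: 17 × 0.5% × €93,456.01 = €7,943.76…
Final settlement = outstanding balance + penalty = €45,026.8650… + €7,943.76… = €52,970.63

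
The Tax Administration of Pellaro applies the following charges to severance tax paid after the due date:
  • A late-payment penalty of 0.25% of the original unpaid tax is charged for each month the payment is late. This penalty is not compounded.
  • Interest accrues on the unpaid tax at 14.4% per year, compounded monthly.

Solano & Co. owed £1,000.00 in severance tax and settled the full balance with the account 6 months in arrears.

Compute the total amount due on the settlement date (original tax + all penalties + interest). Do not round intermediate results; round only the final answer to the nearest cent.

£1,089.19

Late-payment penalty: 6 × 0.25% × £1,000.00 = £15.00
Interest (14.4%/yr ÷ 12 = 1.2%/month): £1,000.00 × ((1 + 0.012)^6 − 1) = £74.1949…
Total = £1,000.00 + £15.0000 + £74.1949… = £1,089.19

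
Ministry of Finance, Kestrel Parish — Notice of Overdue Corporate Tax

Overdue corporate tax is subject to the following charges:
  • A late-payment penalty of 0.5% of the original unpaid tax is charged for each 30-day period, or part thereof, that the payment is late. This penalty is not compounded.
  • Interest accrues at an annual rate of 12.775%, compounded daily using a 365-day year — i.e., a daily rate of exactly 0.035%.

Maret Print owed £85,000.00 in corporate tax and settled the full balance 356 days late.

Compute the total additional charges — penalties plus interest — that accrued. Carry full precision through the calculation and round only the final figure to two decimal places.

Penalty periods: ⌈356/30⌉ = 12; penalty = 12 × 0.5% × £85,000.00 = £5,100.00
Interest: £85,000.00 × ((1 + 0.00035)^356 − 1) = £85,000.00 × 0.13267059… = £11,277.0003…
Penalties + interest = £5,100.0000 + £11,277.0003… = £16,377.00

£16,377.00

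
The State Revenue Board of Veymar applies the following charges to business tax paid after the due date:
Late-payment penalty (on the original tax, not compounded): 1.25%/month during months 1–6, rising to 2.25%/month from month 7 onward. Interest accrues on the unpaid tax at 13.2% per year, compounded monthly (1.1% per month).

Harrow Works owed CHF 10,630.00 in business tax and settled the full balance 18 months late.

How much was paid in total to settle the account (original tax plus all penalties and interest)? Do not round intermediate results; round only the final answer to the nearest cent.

Penalty, months 1–6: 6 × 1.25% × CHF 10,630.00 = CHF 797.25
Penalty, months 7–18: 12 × 2.25% × CHF 10,630.00 = CHF 2,870.10
Interest: CHF 10,630.00 × ((1 + 0.011)^18 − 1) = CHF 10,630.00 × 0.2176453… = CHF 2,313.5697…
Total = CHF 10,630.00 + CHF 3,667.3500 + CHF 2,313.5697… = CHF 16,610.92

CHF 16,610.92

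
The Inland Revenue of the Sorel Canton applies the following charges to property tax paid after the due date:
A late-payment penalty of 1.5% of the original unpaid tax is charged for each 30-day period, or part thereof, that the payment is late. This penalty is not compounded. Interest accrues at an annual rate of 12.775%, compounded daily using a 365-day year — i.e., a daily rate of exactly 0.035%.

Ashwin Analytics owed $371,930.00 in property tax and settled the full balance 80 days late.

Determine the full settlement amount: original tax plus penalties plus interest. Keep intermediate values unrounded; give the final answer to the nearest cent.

$399,226.18

Penalty periods: ⌈80/30⌉ = 3; penalty = 3 × 1.5% × $371,930.00 = $16,736.85
Interest: $371,930.00 × ((1 + 0.00035)^80 − 1) = $371,930.00 × 0.02839065… = $10,559.3331…
Total = $371,930.00 + $16,736.8500 + $10,559.3331… = $399,226.18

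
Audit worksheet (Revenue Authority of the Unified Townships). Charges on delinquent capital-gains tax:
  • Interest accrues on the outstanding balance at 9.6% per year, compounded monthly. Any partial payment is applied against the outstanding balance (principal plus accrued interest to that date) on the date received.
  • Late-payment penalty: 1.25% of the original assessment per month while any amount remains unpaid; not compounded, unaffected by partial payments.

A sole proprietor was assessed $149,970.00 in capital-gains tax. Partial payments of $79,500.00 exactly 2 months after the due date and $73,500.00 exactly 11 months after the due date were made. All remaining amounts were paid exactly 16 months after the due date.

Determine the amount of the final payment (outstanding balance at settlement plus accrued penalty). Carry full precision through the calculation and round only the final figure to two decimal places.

$34,986.50

Monthly rate = 9.6% ÷ 12 = 0.8%
Balance at month 2: $149,970.0000 × (1 + 0.008)^2 = $152,379.1181…
After $79,500.00 payment: $152,379.1181… − $79,500.00 = $72,879.1181…
Balance at month 11: $72,879.1181… × (1 + 0.008)^9 = $78,297.5004…
After $73,500.00 payment: $78,297.5004… − $73,500.00 = $4,797.5004…
Balance at month 16: $4,797.5004… × (1 + 0.008)^5 = $4,992.4954…
Penalty: 16 × 1.25% × $149,970.00 = $29,994.00
Final settlement = outstanding balance + penalty = $4,992.4954… + $29,994.00 = $34,986.50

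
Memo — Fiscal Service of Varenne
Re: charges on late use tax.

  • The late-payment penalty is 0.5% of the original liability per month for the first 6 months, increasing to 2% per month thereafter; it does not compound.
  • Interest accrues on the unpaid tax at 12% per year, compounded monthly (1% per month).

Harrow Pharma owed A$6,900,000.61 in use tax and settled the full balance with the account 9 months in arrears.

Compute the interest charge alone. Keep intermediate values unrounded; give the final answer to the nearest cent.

A$646,428.44

Interest: A$6,900,000.61 × ((1 + 0.01)^9 − 1) = A$6,900,000.61 × 0.0936853… = A$646,428.4387…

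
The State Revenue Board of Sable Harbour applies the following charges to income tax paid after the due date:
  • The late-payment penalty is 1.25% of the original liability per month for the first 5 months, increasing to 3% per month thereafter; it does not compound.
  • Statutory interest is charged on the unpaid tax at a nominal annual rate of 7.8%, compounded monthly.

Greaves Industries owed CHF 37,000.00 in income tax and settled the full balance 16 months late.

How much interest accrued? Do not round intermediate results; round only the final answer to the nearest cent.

Interest (7.8%/yr ÷ 12 = 0.65%/month): CHF 37,000.00 × ((1 + 0.0065)^16 − 1) = CHF 4,041.4023…

CHF 4,041.40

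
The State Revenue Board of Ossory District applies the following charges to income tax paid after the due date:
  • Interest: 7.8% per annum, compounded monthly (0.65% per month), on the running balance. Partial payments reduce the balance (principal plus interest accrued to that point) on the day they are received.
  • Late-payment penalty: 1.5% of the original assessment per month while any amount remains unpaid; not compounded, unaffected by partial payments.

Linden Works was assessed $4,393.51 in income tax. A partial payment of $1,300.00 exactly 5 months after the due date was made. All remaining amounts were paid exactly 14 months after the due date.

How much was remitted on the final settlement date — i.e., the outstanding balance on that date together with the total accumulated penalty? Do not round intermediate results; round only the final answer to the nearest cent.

Balance at month 5: $4,393.5100 × (1 + 0.0065)^5 = $4,538.1674…
After $1,300.00 payment: $4,538.1674… − $1,300.00 = $3,238.1674…
Balance at month 14: $3,238.1674… × (1 + 0.0065)^9 = $3,432.6009…
Penalty: 14 × 1.5% × $4,393.51 = $922.64…
Final settlement = outstanding balance + penalty = $3,432.6009… + $922.64… = $4,355.24

$4,355.24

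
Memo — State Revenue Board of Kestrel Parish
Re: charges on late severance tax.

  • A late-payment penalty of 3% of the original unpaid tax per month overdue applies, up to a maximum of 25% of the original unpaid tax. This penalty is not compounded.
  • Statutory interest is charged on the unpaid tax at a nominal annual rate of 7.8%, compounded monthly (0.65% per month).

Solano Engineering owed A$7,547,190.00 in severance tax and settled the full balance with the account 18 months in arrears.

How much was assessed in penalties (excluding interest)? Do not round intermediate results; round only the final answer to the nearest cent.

A$1,886,797.50

Penalty (uncapped): 18 × 3% × A$7,547,190.00 = A$4,075,482.60; cap = 25% × A$7,547,190.00 = A$1,886,797.50 → penalty = A$1,886,797.50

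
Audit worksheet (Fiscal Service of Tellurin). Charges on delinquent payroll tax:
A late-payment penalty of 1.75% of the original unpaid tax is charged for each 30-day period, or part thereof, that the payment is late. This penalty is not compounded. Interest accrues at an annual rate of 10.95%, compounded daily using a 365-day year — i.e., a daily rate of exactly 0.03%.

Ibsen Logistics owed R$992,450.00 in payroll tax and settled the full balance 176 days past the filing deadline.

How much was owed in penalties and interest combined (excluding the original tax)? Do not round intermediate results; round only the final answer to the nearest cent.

R$158,008.39

Penalty periods: ⌈176/30⌉ = 6; penalty = 6 × 1.75% × R$992,450.00 = R$104,207.25
Interest: R$992,450.00 × ((1 + 0.0003)^176 − 1) = R$992,450.00 × 0.05421043… = R$53,801.1438…
Penalties + interest = R$104,207.2500 + R$53,801.1438… = R$158,008.39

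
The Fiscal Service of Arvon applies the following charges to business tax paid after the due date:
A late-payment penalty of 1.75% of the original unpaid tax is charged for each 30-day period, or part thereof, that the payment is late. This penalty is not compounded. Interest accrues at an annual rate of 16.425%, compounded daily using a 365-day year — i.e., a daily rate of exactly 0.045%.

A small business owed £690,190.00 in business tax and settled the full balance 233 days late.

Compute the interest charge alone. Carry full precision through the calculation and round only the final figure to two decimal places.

£76,278.30

Interest: £690,190.00 × ((1 + 0.00045)^233 − 1) = £690,190.00 × 0.11051783… = £76,278.2978…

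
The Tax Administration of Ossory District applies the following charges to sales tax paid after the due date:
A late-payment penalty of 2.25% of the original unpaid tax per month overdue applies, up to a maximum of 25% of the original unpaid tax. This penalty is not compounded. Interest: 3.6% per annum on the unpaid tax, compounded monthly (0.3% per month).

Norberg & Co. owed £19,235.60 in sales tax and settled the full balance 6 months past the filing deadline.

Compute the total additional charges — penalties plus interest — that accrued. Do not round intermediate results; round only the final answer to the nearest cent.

£2,945.65

Penalty: 6 × 2.25% × £19,235.60 = £2,596.81… (below the 25% cap of £4,808.90)
Interest: £19,235.60 × ((1 + 0.003)^6 − 1) = £19,235.60 × 0.0181355… = £348.8480…
Penalties + interest = £2,596.8060 + £348.8480… = £2,945.65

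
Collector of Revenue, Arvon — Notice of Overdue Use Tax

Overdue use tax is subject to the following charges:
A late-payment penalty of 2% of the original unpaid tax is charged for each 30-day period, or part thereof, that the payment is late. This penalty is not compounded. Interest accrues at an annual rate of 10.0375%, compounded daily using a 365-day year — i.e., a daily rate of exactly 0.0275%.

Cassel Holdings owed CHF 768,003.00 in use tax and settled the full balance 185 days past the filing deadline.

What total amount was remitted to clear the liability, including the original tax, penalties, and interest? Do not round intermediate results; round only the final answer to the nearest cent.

CHF 915,600.89

Penalty periods: ⌈185/30⌉ = 7; penalty = 7 × 2% × CHF 768,003.00 = CHF 107,520.42
Interest: CHF 768,003.00 × ((1 + 0.000275)^185 − 1) = CHF 768,003.00 × 0.05218400… = CHF 40,077.4702…
Total = CHF 768,003.00 + CHF 107,520.4200 + CHF 40,077.4702… = CHF 915,600.89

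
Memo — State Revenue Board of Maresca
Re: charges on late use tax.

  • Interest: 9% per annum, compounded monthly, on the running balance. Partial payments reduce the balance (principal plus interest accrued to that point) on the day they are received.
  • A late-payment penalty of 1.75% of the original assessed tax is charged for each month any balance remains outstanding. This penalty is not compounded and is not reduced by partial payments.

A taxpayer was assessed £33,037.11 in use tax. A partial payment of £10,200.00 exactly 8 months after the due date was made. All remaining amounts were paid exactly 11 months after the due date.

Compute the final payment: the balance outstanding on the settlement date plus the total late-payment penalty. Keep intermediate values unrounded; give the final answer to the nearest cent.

£31,795.63

Monthly rate = 9% ÷ 12 = 0.75%
Balance at month 8: £33,037.1100 × (1 + 0.0075)^8 = £35,072.1579…
After £10,200.00 payment: £35,072.1579… − £10,200.00 = £24,872.1579…
Balance at month 11: £24,872.1579… × (1 + 0.0075)^3 = £25,435.9891…
Penalty: 11 × 1.75% × £33,037.11 = £6,359.64…
Final settlement = outstanding balance + penalty = £25,435.9891… + £6,359.64… = £31,795.63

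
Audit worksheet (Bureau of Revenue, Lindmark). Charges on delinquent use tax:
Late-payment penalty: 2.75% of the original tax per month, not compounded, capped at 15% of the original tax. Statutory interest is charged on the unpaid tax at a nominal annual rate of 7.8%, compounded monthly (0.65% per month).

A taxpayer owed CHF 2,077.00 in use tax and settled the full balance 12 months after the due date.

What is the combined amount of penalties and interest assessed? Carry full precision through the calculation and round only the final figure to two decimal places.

CHF 479.48

Penalty (uncapped): 12 × 2.75% × CHF 2,077.00 = CHF 685.41; cap = 15% × CHF 2,077.00 = CHF 311.55 → penalty = CHF 311.55
Interest: CHF 2,077.00 × ((1 + 0.0065)^12 − 1) = CHF 2,077.00 × 0.0808498… = CHF 167.9251…
Penalties + interest = CHF 311.5500 + CHF 167.9251… = CHF 479.48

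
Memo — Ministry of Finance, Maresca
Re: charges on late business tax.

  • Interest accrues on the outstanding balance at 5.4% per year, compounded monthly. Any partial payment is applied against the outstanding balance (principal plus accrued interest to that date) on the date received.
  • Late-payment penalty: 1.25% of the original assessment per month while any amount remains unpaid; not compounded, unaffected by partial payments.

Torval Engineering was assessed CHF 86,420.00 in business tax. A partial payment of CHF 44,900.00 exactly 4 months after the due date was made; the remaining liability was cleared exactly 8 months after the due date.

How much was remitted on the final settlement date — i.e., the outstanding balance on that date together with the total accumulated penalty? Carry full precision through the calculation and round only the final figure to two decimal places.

Monthly rate = 5.4% ÷ 12 = 0.45%
Balance at month 4: CHF 86,420.0000 × (1 + 0.0045)^4 = CHF 87,986.0916…
After CHF 44,900.00 payment: CHF 87,986.0916… − CHF 44,900.00 = CHF 43,086.0916…
Balance at month 8: CHF 43,086.0916… × (1 + 0.0045)^4 = CHF 43,866.8919…
Penalty: 8 × 1.25% × CHF 86,420.00 = CHF 8,642.00
Final settlement = outstanding balance + penalty = CHF 43,866.8919… + CHF 8,642.00 = CHF 52,508.89

CHF 52,508.89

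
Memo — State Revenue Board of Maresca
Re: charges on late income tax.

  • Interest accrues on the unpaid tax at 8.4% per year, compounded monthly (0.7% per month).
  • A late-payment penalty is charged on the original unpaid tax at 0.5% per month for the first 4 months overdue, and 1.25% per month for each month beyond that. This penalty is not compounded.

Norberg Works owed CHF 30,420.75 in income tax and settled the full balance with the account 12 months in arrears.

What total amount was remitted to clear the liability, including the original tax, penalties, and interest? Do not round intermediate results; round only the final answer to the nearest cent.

CHF 36,727.30

Penalty, months 1–4: 4 × 0.5% × CHF 30,420.75 = CHF 608.42…
Penalty, months 5–12: 8 × 1.25% × CHF 30,420.75 = CHF 3,042.08…
Interest: CHF 30,420.75 × ((1 + 0.007)^12 − 1) = CHF 30,420.75 × 0.0873107… = CHF 2,656.0558…
Total = CHF 30,420.75 + CHF 3,650.4900 + CHF 2,656.0558… = CHF 36,727.30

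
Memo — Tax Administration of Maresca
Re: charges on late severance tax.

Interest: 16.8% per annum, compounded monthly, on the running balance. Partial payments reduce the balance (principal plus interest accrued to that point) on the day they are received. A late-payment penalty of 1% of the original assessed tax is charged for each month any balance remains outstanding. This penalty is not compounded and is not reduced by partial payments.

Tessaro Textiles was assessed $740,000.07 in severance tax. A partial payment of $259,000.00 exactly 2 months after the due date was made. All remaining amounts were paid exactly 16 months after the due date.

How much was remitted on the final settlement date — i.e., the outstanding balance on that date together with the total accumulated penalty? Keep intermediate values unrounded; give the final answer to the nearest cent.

$728,103.07

Monthly rate = 16.8% ÷ 12 = 1.4%
Balance at month 2: $740,000.0700 × (1 + 0.014)^2 = $760,865.1120…
After $259,000.00 payment: $760,865.1120… − $259,000.00 = $501,865.1120…
Balance at month 16: $501,865.1120… × (1 + 0.014)^14 = $609,703.0618…
Penalty: 16 × 1% × $740,000.07 = $118,400.01…
Final settlement = outstanding balance + penalty = $609,703.0618… + $118,400.01… = $728,103.07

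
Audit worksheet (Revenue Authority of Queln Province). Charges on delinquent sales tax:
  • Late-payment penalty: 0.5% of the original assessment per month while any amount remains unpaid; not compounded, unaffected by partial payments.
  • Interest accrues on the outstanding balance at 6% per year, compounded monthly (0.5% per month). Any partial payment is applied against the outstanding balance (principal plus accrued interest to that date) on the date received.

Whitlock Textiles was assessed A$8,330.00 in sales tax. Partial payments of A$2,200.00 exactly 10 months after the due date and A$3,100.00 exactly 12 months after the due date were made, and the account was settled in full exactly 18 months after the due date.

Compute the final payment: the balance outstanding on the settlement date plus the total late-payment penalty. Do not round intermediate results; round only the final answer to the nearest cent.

Balance at month 10: A$8,330.0000 × (1 + 0.005)^10 = A$8,755.9973…
After A$2,200.00 payment: A$8,755.9973… − A$2,200.00 = A$6,555.9973…
Balance at month 12: A$6,555.9973… × (1 + 0.005)^2 = A$6,621.7212…
After A$3,100.00 payment: A$6,621.7212… − A$3,100.00 = A$3,521.7212…
Balance at month 18: A$3,521.7212… × (1 + 0.005)^6 = A$3,628.7023…
Penalty: 18 × 0.5% × A$8,330.00 = A$749.70
Final settlement = outstanding balance + penalty = A$3,628.7023… + A$749.70 = A$4,378.40

A$4,378.40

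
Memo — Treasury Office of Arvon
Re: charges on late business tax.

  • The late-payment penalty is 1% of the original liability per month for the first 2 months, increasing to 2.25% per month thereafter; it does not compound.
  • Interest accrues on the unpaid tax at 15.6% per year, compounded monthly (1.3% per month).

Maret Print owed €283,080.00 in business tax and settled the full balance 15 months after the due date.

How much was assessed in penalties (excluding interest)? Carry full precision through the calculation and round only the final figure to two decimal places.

Penalty, months 1–2: 2 × 1% × €283,080.00 = €5,661.60
Penalty, months 3–15: 13 × 2.25% × €283,080.00 = €82,800.90
Total penalty = €5,661.60 + €82,800.90 = €88,462.50

€88,462.50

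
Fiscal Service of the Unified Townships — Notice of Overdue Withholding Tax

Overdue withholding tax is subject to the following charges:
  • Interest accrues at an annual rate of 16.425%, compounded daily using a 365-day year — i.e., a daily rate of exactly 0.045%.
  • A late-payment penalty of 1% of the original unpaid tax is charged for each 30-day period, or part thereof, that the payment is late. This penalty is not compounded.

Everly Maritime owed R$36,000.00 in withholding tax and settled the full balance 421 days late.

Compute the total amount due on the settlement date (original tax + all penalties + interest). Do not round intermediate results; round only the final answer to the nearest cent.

Penalty periods: ⌈421/30⌉ = 15; penalty = 15 × 1% × R$36,000.00 = R$5,400.00
Interest: R$36,000.00 × ((1 + 0.00045)^421 − 1) = R$36,000.00 × 0.20853319… = R$7,507.1949…
Total = R$36,000.00 + R$5,400.0000 + R$7,507.1949… = R$48,907.19

R$48,907.19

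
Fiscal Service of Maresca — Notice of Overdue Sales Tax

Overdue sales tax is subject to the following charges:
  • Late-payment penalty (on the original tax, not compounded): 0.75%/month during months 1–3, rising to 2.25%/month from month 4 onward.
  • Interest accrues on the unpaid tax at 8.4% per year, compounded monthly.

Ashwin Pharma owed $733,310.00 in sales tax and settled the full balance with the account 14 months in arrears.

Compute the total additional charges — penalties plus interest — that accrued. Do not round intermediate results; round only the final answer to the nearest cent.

Penalty, months 1–3: 3 × 0.75% × $733,310.00 = $16,499.48…
Penalty, months 4–14: 11 × 2.25% × $733,310.00 = $181,494.23…
Interest (8.4%/yr ÷ 12 = 0.7%/month): $733,310.00 × ((1 + 0.007)^14 − 1) = $75,227.5519…
Penalties + interest = $197,993.7000 + $75,227.5519… = $273,221.25

$273,221.25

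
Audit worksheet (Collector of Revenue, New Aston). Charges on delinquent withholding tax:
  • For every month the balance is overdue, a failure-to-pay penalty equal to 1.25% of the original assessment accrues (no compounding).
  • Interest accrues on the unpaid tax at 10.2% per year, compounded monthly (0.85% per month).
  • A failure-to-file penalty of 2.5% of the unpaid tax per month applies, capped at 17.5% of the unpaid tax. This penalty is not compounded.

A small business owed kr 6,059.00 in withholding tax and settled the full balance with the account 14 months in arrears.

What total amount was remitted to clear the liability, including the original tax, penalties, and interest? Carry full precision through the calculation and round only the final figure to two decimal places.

Failure-to-file: 14 × 2.5% × kr 6,059.00 = kr 2,120.65, capped at 17.5% × kr 6,059.00 = kr 1,060.33…
Failure-to-pay penalty: 14 × 1.25% × kr 6,059.00 = kr 1,060.33…
Interest: kr 6,059.00 × ((1 + 0.0085)^14 − 1) = kr 6,059.00 × 0.1258036… = kr 762.2441…
Total = kr 6,059.00 + kr 2,120.6500 + kr 762.2441… = kr 8,941.89

kr 8,941.89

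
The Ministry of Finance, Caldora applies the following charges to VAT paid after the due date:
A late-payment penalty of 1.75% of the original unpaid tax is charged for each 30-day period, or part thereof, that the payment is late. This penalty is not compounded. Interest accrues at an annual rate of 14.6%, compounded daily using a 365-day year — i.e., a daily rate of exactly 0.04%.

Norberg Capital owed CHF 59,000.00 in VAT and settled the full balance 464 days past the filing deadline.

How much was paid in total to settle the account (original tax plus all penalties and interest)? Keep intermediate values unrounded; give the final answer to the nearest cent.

CHF 87,549.86

Penalty periods: ⌈464/30⌉ = 16; penalty = 16 × 1.75% × CHF 59,000.00 = CHF 16,520.00
Interest: CHF 59,000.00 × ((1 + 0.0004)^464 − 1) = CHF 59,000.00 × 0.20389591… = CHF 12,029.8587…
Total = CHF 59,000.00 + CHF 16,520.0000 + CHF 12,029.8587… = CHF 87,549.86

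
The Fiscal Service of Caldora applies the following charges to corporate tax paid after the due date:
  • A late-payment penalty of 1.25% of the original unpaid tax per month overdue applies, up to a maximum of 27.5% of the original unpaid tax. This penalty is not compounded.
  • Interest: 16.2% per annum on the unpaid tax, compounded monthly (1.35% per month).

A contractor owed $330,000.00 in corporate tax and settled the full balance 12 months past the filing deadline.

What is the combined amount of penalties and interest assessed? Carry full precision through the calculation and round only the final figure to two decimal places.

$107,113.57

Penalty: 12 × 1.25% × $330,000.00 = $49,500.00 (below the 27.5% cap of $90,750.00)
Interest: $330,000.00 × ((1 + 0.0135)^12 − 1) = $330,000.00 × 0.1745866… = $57,613.5730…
Penalties + interest = $49,500.0000 + $57,613.5730… = $107,113.57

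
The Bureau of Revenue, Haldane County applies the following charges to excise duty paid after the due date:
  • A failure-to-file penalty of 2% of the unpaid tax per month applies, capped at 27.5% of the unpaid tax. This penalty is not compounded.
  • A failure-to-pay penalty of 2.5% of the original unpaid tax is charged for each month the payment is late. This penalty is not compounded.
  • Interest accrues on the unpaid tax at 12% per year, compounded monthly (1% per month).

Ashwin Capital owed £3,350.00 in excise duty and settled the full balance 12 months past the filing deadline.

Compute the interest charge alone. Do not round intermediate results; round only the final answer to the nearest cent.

Interest: £3,350.00 × ((1 + 0.01)^12 − 1) = £3,350.00 × 0.1268250… = £424.8639…

£424.86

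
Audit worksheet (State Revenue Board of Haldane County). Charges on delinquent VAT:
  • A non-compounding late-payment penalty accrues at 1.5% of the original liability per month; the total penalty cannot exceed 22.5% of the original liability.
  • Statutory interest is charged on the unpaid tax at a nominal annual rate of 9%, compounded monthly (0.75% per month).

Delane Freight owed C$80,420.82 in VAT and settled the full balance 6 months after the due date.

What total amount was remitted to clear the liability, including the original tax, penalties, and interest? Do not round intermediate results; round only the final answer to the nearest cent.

C$91,346.17

Penalty: 6 × 1.5% × C$80,420.82 = C$7,237.87… (below the 22.5% cap of C$18,094.68…)
Interest: C$80,420.82 × ((1 + 0.0075)^6 − 1) = C$80,420.82 × 0.0458522… = C$3,687.4743…
Total = C$80,420.82 + C$7,237.8738 + C$3,687.4743… = C$91,346.17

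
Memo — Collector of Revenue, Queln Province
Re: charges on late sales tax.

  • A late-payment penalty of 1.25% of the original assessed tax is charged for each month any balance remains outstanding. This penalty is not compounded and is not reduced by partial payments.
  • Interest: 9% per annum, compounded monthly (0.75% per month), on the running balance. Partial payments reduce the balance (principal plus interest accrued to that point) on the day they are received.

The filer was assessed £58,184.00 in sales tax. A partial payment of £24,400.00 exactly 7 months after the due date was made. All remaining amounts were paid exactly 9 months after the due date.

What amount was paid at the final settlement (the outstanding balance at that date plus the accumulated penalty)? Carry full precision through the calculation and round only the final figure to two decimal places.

£44,009.66

Balance at month 7: £58,184.0000 × (1 + 0.0075)^7 = £61,308.2554…
After £24,400.00 payment: £61,308.2554… − £24,400.00 = £36,908.2554…
Balance at month 9: £36,908.2554… × (1 + 0.0075)^2 = £37,463.9554…
Penalty: 9 × 1.25% × £58,184.00 = £6,545.70
Final settlement = outstanding balance + penalty = £37,463.9554… + £6,545.70 = £44,009.66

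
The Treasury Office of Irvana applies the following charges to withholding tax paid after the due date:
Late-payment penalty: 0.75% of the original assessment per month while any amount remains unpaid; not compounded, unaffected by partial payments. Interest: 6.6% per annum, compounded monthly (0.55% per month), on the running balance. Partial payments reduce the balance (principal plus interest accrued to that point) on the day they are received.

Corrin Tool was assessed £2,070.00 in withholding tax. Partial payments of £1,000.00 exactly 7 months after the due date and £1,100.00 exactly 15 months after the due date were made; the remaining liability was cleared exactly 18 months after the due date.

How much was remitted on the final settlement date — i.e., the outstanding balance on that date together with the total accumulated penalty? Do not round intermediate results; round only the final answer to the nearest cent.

Balance at month 7: £2,070.0000 × (1 + 0.0055)^7 = £2,151.0221…
After £1,000.00 payment: £2,151.0221… − £1,000.00 = £1,151.0221…
Balance at month 15: £1,151.0221… × (1 + 0.0055)^8 = £1,202.6528…
After £1,100.00 payment: £1,202.6528… − £1,100.00 = £102.6528…
Balance at month 18: £102.6528… × (1 + 0.0055)^3 = £104.3559…
Penalty: 18 × 0.75% × £2,070.00 = £279.45
Final settlement = outstanding balance + penalty = £104.3559… + £279.45 = £383.81

£383.81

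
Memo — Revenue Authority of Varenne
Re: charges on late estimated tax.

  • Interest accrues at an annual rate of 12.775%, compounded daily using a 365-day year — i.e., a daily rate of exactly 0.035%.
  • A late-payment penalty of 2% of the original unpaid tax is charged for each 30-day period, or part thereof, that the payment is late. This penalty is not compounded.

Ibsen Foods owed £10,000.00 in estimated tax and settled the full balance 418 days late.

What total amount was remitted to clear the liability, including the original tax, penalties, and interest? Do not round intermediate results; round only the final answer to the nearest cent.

Penalty periods: ⌈418/30⌉ = 14; penalty = 14 × 2% × £10,000.00 = £2,800.00
Interest: £10,000.00 × ((1 + 0.00035)^418 − 1) = £10,000.00 × 0.15751377… = £1,575.1377…
Total = £10,000.00 + £2,800.0000 + £1,575.1377… = £14,375.14

£14,375.14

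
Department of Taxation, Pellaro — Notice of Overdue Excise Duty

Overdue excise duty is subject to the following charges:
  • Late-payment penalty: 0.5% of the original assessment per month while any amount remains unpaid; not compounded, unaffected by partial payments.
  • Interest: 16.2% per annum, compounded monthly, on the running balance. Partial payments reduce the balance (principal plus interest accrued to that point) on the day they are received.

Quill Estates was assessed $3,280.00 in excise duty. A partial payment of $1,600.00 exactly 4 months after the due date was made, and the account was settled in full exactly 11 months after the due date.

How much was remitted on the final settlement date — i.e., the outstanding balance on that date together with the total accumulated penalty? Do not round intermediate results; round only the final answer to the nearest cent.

Monthly rate = 16.2% ÷ 12 = 1.35%
Balance at month 4: $3,280.0000 × (1 + 0.0135)^4 = $3,460.7391…
After $1,600.00 payment: $3,460.7391… − $1,600.00 = $1,860.7391…
Balance at month 11: $1,860.7391… × (1 + 0.0135)^7 = $2,043.8628…
Penalty: 11 × 0.5% × $3,280.00 = $180.40
Final settlement = outstanding balance + penalty = $2,043.8628… + $180.40 = $2,224.26

$2,224.26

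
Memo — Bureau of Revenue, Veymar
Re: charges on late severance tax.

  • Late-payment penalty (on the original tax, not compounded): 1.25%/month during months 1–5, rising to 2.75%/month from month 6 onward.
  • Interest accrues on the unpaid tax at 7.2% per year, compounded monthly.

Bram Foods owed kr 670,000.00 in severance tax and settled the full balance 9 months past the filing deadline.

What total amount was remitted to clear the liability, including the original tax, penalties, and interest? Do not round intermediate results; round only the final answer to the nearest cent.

kr 822,635.59

Penalty, months 1–5: 5 × 1.25% × kr 670,000.00 = kr 41,875.00
Penalty, months 6–9: 4 × 2.75% × kr 670,000.00 = kr 73,700.00
Interest (7.2%/yr ÷ 12 = 0.6%/month): kr 670,000.00 × ((1 + 0.006)^9 − 1) = kr 37,060.5865…
Total = kr 670,000.00 + kr 115,575.0000 + kr 37,060.5865… = kr 822,635.59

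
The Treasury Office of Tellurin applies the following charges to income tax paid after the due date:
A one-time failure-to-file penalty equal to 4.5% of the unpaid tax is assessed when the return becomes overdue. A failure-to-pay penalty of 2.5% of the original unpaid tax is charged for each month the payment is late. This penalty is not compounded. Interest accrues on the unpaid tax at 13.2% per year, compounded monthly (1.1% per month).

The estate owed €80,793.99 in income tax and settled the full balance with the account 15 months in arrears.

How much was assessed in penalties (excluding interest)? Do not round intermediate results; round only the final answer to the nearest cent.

Failure-to-file penalty: 4.5% × €80,793.99 = €3,635.73…
Failure-to-pay penalty = 2.5% × €80,793.99 × 15 mo = €30,297.75…
Total penalty = €3,635.73… + €30,297.75… = €33,933.48

€33,933.48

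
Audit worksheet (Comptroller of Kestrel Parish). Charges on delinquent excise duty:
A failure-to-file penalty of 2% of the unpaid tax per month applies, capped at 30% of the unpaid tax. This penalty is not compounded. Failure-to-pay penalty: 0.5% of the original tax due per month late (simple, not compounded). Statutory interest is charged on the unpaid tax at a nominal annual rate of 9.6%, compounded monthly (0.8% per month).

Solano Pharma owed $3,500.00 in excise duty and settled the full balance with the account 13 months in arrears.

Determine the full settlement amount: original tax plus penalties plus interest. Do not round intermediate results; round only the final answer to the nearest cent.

Failure-to-file: 13 × 2% × $3,500.00 = $910.00 (under the 30% cap)
Failure-to-pay penalty: 13 × 0.5% × $3,500.00 = $227.50
Interest: $3,500.00 × ((1 + 0.008)^13 − 1) = $3,500.00 × 0.1091414… = $381.9949…
Total = $3,500.00 + $1,137.5000 + $381.9949… = $5,019.49

$5,019.49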